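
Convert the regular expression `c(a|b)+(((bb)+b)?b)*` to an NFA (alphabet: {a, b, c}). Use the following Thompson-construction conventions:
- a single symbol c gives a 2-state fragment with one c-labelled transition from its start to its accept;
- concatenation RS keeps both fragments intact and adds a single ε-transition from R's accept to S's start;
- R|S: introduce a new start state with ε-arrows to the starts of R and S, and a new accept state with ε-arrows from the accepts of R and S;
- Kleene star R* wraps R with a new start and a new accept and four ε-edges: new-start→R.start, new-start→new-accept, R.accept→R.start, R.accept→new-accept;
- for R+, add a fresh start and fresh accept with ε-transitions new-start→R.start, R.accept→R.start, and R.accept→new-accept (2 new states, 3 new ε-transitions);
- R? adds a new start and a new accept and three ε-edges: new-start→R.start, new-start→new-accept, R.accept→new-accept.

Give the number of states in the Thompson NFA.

Recursing over subexpressions:
Each of the 7 symbol leaves contributes a 2-state fragment.
  a|b — 6 states
  (a|b)+ — 8 states
  bb — 4 states
  (bb)+ — 6 states
  (bb)+b — 8 states
  ((bb)+b)? — 10 states
  ((bb)+b)?b — 12 states
  (((bb)+b)?b)* — 14 states
  c(a|b)+(((bb)+b)?b)* — 24 states

24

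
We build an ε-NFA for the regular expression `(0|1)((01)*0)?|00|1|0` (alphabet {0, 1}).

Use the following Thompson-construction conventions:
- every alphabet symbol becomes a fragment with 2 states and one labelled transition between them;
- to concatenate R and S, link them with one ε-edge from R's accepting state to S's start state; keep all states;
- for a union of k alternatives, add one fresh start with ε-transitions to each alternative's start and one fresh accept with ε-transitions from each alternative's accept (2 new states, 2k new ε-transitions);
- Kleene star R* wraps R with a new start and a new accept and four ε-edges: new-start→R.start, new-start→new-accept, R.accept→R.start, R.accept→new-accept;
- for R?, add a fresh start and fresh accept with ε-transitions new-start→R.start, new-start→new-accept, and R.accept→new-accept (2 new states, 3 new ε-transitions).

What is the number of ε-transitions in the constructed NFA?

23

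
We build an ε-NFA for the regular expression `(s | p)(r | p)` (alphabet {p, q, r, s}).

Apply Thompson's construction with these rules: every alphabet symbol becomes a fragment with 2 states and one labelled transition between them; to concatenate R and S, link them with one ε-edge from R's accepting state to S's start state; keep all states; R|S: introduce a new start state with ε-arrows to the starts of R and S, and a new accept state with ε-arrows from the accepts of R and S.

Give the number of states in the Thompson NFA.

Building bottom-up:
Each of the 4 symbol leaves contributes a 2-state fragment.
  s | p = 6 states
  r | p = 6 states
  (s | p)(r | p) = 12 states

12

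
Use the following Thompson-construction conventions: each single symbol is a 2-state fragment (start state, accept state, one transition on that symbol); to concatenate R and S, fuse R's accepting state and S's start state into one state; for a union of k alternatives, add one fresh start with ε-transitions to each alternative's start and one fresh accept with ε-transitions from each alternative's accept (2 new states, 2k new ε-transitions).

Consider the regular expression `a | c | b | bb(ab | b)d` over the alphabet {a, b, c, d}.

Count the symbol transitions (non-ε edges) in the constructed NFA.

9

Per subexpression:
Each of the 9 symbol leaves contributes exactly 1 symbol transition.
  ab : 2 symbol transitions
  ab | b : 3 symbol transitions
  bb(ab | b)d : 6 symbol transitions
  a | c | b | bb(ab | b)d : 9 symbol transitions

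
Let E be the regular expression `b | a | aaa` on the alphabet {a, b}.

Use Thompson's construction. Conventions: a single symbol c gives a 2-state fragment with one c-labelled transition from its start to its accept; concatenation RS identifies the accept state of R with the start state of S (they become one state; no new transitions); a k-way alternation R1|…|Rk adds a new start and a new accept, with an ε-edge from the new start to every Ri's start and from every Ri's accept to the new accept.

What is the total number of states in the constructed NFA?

Recursing over subexpressions:
Each of the 5 symbol leaves contributes a 2-state fragment.
  aaa : 4 states
  b | a | aaa : 10 states

10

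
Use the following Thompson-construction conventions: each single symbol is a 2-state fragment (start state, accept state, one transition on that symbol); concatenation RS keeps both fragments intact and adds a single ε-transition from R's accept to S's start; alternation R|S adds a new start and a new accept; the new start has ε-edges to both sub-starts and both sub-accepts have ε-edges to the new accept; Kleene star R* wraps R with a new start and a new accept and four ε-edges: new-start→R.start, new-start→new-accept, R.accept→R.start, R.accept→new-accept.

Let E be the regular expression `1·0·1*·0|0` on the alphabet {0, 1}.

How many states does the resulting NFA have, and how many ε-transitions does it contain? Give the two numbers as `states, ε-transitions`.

Building bottom-up:
Each of the 5 symbol leaves contributes 2 states and 0 ε-transitions.
  1* = 4 states, 4 ε-transitions
  1·0·1*·0 = 10 states, 7 ε-transitions
  1·0·1*·0|0 = 14 states, 11 ε-transitions

14, 11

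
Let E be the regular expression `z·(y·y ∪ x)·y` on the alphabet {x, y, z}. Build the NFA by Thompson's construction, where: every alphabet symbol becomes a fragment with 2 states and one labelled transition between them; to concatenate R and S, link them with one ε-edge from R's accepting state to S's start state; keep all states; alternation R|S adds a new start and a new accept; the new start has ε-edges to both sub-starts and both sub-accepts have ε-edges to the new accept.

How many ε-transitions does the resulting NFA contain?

By structural recursion:
Each of the 5 symbol leaves contributes 0 ε-transitions.
  y·y — 1 ε-transition
  y·y ∪ x — 5 ε-transitions
  z·(y·y ∪ x)·y — 7 ε-transitions

7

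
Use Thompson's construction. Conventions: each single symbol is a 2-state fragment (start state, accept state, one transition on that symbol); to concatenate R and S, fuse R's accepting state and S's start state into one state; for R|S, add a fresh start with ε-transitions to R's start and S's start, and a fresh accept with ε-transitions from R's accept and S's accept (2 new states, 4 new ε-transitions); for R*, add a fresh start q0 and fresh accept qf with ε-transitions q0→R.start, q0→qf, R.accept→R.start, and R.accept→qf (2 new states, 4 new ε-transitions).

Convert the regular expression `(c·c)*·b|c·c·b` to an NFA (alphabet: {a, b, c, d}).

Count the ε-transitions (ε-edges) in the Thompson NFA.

8

Recursing over subexpressions:
Each of the 6 symbol leaves contributes 0 ε-transitions.
  c·c : 0 ε-transitions
  (c·c)* : 4 ε-transitions
  (c·c)*·b : 4 ε-transitions
  c·c·b : 0 ε-transitions
  (c·c)*·b|c·c·b : 8 ε-transitions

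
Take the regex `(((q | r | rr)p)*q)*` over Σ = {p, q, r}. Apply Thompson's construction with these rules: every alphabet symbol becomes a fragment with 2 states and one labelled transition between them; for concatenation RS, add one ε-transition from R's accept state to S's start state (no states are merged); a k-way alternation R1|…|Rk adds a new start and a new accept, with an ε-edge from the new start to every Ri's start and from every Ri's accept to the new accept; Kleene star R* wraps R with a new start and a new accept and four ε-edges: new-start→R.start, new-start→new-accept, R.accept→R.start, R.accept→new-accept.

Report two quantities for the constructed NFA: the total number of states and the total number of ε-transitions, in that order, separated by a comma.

By structural recursion:
Each of the 6 symbol leaves contributes 2 states and 0 ε-transitions.
  rr : 4 states, 1 ε-transition
  q | r | rr : 10 states, 7 ε-transitions
  (q | r | rr)p : 12 states, 8 ε-transitions
  ((q | r | rr)p)* : 14 states, 12 ε-transitions
  ((q | r | rr)p)*q : 16 states, 13 ε-transitions
  (((q | r | rr)p)*q)* : 18 states, 17 ε-transitions

18, 17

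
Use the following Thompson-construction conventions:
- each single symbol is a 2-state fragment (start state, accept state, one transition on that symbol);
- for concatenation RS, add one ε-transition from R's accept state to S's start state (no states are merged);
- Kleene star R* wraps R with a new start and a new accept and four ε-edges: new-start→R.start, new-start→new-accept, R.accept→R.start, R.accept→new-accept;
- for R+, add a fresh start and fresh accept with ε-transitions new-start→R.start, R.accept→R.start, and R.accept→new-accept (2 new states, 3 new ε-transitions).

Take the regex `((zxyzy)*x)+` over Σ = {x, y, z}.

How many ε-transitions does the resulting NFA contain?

12

Recursing over subexpressions:
Each of the 6 symbol leaves contributes 0 ε-transitions.
  zxyzy → 4 ε-transitions
  (zxyzy)* → 8 ε-transitions
  (zxyzy)*x → 9 ε-transitions
  ((zxyzy)*x)+ → 12 ε-transitions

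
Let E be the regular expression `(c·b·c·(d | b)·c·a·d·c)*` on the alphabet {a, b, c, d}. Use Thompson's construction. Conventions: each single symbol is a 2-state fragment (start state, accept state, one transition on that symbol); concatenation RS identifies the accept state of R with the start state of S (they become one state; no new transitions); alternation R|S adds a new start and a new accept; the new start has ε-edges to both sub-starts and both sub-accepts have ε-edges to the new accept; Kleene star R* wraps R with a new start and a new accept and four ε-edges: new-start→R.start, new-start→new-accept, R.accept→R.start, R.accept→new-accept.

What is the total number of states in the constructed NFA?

Per subexpression:
Each of the 9 symbol leaves contributes a 2-state fragment.
  d | b → 6 states
  c·b·c·(d | b)·c·a·d·c → 13 states
  (c·b·c·(d | b)·c·a·d·c)* → 15 states

15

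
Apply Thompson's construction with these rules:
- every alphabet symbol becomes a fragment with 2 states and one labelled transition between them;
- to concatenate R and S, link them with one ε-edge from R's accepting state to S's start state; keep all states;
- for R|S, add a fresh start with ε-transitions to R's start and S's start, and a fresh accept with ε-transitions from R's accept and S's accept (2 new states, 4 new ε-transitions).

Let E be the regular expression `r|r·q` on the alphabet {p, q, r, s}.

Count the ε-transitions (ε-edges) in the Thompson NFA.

5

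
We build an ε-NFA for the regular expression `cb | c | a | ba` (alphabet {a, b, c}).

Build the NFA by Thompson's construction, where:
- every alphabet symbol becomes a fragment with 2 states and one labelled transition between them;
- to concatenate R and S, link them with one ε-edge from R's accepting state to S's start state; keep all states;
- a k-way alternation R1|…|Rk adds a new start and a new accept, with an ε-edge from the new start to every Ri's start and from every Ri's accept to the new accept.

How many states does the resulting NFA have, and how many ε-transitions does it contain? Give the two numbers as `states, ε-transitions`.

14, 10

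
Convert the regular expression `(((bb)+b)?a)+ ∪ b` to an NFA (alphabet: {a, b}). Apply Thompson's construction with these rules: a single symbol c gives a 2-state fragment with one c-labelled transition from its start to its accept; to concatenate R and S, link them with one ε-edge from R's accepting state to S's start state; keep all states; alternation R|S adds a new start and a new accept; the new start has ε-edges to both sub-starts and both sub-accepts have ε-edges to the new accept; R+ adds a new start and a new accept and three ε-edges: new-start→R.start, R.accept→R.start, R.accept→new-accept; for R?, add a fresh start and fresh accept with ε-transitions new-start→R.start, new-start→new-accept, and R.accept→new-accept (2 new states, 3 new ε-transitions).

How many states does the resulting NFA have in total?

18

Building bottom-up:
Each of the 5 symbol leaves contributes a 2-state fragment.
  bb = 4 states
  (bb)+ = 6 states
  (bb)+b = 8 states
  ((bb)+b)? = 10 states
  ((bb)+b)?a = 12 states
  (((bb)+b)?a)+ = 14 states
  (((bb)+b)?a)+ ∪ b = 18 states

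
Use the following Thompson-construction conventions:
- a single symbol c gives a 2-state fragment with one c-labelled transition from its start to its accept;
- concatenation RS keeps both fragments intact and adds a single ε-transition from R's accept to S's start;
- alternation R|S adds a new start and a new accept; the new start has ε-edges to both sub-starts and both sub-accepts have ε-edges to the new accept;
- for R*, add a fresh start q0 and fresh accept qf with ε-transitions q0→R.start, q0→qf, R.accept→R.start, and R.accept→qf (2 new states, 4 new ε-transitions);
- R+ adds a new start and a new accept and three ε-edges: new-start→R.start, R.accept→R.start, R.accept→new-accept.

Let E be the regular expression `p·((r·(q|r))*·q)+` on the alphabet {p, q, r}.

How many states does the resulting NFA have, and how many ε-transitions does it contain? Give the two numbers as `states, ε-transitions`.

16, 14

Recursing over subexpressions:
Each of the 5 symbol leaves contributes 2 states and 0 ε-transitions.
  q|r → 6 states, 4 ε-transitions
  r·(q|r) → 8 states, 5 ε-transitions
  (r·(q|r))* → 10 states, 9 ε-transitions
  (r·(q|r))*·q → 12 states, 10 ε-transitions
  ((r·(q|r))*·q)+ → 14 states, 13 ε-transitions
  p·((r·(q|r))*·q)+ → 16 states, 14 ε-transitions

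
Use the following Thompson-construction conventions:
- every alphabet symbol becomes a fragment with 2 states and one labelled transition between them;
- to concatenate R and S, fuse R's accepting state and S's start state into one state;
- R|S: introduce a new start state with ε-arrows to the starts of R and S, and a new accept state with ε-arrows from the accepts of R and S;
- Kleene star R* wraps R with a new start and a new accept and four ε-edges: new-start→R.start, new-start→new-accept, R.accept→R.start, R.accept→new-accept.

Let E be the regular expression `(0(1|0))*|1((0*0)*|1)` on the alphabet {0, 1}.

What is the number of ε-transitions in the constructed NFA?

24

Recursing over subexpressions:
Each of the 7 symbol leaves contributes 0 ε-transitions.
  1|0 — 4 ε-transitions
  0(1|0) — 4 ε-transitions
  (0(1|0))* — 8 ε-transitions
  0* — 4 ε-transitions
  0*0 — 4 ε-transitions
  (0*0)* — 8 ε-transitions
  (0*0)*|1 — 12 ε-transitions
  1((0*0)*|1) — 12 ε-transitions
  (0(1|0))*|1((0*0)*|1) — 24 ε-transitions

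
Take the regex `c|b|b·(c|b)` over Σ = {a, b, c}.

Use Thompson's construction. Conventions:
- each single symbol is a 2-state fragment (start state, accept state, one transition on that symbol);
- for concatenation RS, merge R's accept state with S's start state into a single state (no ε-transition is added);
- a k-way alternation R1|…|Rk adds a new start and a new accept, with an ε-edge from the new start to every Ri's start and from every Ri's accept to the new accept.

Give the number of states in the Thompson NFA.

By structural recursion:
Each of the 5 symbol leaves contributes a 2-state fragment.
  c|b : 6 states
  b·(c|b) : 7 states
  c|b|b·(c|b) : 13 states

13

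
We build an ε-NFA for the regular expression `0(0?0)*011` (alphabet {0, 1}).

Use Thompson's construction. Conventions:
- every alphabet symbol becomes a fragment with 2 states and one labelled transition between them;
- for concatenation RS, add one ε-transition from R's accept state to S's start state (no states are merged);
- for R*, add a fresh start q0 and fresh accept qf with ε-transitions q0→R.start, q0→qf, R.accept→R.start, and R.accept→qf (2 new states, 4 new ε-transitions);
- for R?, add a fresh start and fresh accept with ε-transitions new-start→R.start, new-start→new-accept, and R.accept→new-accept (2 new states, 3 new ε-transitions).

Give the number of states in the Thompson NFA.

16

By structural recursion:
Each of the 6 symbol leaves contributes a 2-state fragment.
  0? = 4 states
  0?0 = 6 states
  (0?0)* = 8 states
  0(0?0)*011 = 16 states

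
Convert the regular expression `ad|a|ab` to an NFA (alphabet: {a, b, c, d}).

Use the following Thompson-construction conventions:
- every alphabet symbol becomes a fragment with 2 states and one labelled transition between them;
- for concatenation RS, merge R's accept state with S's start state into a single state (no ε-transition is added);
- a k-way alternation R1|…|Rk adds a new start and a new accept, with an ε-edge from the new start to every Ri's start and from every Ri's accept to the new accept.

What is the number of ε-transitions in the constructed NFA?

6

Bottom-up over the parse tree:
Each of the 5 symbol leaves contributes 0 ε-transitions.
  ad — 0 ε-transitions
  ab — 0 ε-transitions
  ad|a|ab — 6 ε-transitions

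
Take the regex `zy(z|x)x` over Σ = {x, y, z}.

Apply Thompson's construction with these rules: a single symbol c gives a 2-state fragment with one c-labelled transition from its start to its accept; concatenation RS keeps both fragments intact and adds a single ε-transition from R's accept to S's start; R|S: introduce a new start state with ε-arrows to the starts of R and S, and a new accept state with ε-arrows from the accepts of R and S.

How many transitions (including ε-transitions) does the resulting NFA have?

Building bottom-up:
Each of the 5 symbol leaves contributes 1 transition (1 symbol, 0 ε).
  z|x → 6 transitions (2 symbol, 4 ε)
  zy(z|x)x → 12 transitions (5 symbol, 7 ε)

12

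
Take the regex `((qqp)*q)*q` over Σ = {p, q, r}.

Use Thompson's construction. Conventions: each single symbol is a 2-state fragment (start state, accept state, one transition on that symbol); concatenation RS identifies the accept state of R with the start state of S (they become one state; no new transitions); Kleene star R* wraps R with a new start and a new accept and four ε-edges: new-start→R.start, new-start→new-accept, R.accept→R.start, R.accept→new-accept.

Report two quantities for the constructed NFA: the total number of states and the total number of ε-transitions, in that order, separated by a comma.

Recursing over subexpressions:
Each of the 5 symbol leaves contributes 2 states and 0 ε-transitions.
  qqp : 4 states, 0 ε-transitions
  (qqp)* : 6 states, 4 ε-transitions
  (qqp)*q : 7 states, 4 ε-transitions
  ((qqp)*q)* : 9 states, 8 ε-transitions
  ((qqp)*q)*q : 10 states, 8 ε-transitions

10, 8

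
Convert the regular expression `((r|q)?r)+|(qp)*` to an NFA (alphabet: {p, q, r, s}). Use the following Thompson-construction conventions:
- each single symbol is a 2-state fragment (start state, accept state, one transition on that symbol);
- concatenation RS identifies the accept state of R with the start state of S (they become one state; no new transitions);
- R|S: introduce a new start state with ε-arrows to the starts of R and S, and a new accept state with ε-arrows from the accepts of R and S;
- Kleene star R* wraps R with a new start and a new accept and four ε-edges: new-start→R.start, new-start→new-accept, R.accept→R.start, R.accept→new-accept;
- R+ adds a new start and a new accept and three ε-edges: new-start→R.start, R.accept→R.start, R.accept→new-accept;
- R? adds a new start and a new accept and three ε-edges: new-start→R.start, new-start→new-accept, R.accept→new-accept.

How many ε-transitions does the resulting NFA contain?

18

Building bottom-up:
Each of the 5 symbol leaves contributes 0 ε-transitions.
  r|q — 4 ε-transitions
  (r|q)? — 7 ε-transitions
  (r|q)?r — 7 ε-transitions
  ((r|q)?r)+ — 10 ε-transitions
  qp — 0 ε-transitions
  (qp)* — 4 ε-transitions
  ((r|q)?r)+|(qp)* — 18 ε-transitions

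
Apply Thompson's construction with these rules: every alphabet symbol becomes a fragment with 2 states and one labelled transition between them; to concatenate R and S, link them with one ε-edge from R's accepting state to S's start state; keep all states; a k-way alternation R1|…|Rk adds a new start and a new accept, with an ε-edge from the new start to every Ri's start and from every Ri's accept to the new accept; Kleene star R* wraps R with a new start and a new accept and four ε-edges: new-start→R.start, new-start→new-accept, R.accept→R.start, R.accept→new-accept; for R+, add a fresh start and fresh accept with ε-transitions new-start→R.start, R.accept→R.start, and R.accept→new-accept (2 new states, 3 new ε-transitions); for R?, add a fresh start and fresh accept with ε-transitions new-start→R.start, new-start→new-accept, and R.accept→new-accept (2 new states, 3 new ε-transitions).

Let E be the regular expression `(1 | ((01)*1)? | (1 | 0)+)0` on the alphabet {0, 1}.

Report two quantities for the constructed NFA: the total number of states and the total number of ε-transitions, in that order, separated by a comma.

24, 23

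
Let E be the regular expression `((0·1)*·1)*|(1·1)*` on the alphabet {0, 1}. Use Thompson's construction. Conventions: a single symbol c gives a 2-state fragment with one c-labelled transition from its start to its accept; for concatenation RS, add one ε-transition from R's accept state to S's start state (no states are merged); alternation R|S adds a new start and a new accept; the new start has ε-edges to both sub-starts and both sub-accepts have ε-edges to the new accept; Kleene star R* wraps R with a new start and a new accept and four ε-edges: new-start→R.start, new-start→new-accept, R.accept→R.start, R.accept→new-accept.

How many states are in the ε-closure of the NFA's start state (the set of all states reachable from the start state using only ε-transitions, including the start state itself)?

Work bottom-up. For each fragment F, track |ε-closure(F.start)| and whether F's accept lies in that closure (i.e. whether F accepts ε). A single-symbol fragment has closure size 1 and does not accept ε.
  0·1 → |closure| equals the left operand's closure size = 1 (its accept is not ε-reachable, so the closure stops there)
  (0·1)* → the star's fresh start ε-reaches both the body's start and the fresh accept: |closure| = 2 + 1 = 3
  (0·1)*·1 → |closure| = 3 + 1 = 4 (closure spills across the concat boundary because the left factor accepts ε)
  ((0·1)*·1)* → new start has ε-edges to the inner start and to the new accept, so |closure| = 2 + 4 = 6
  1·1 → |closure| equals the left operand's closure size = 1 (its accept is not ε-reachable, so the closure stops there)
  (1·1)* → new start has ε-edges to the inner start and to the new accept, so |closure| = 2 + 1 = 3
  ((0·1)*·1)*|(1·1)* → |closure| = 1 (new start) + (6 + 3) + 1 (new accept, since some branch ε-reaches its own accept) = 11

11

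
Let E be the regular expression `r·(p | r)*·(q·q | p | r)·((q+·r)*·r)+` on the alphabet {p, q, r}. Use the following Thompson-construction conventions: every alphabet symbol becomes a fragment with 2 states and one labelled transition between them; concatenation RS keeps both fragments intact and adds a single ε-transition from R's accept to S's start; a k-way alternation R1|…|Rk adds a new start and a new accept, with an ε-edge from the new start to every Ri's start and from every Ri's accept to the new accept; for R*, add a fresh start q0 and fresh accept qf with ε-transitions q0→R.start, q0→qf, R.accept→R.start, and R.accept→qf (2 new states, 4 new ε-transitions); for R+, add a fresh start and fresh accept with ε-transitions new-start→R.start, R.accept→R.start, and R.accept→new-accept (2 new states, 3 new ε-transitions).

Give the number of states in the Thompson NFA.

32

Building bottom-up:
Each of the 10 symbol leaves contributes a 2-state fragment.
  p | r : 6 states
  (p | r)* : 8 states
  q·q : 4 states
  q·q | p | r : 10 states
  q+ : 4 states
  q+·r : 6 states
  (q+·r)* : 8 states
  (q+·r)*·r : 10 states
  ((q+·r)*·r)+ : 12 states
  r·(p | r)*·(q·q | p | r)·((q+·r)*·r)+ : 32 states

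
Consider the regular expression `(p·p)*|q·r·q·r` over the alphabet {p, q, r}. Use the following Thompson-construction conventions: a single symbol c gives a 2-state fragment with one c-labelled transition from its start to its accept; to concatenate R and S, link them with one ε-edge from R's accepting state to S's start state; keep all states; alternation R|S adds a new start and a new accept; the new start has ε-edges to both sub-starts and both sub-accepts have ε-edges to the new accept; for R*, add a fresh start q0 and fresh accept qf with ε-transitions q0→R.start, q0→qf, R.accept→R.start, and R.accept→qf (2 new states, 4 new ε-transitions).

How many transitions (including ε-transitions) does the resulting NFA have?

18

Building bottom-up:
Each of the 6 symbol leaves contributes 1 transition (1 symbol, 0 ε).
  p·p — 3 transitions (2 symbol, 1 ε)
  (p·p)* — 7 transitions (2 symbol, 5 ε)
  q·r·q·r — 7 transitions (4 symbol, 3 ε)
  (p·p)*|q·r·q·r — 18 transitions (6 symbol, 12 ε)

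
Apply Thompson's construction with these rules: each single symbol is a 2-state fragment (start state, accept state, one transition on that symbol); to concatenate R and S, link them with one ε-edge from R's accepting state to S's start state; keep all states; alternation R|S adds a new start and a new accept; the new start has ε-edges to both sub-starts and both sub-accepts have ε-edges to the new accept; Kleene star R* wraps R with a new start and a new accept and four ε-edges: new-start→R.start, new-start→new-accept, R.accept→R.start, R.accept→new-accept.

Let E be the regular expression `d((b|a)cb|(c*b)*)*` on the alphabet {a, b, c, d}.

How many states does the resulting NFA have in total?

24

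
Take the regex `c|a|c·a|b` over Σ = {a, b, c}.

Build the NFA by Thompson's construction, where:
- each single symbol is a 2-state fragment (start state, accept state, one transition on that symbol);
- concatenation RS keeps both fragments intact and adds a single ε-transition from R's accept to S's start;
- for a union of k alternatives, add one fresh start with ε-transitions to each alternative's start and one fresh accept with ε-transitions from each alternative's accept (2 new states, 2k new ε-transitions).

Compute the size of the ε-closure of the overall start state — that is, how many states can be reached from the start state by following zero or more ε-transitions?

Let C(F) = |ε-closure(F.start)| within fragment F, and note whether F accepts ε. Symbol fragments have C = 1 and do not accept ε. Then:
  c·a : same as the first factor's closure: |closure| = 1
  c|a|c·a|b : |closure| = 1 + 1 + 1 + 1 + 1 = 5 (the new accept is not ε-reachable since no branch accepts ε)

5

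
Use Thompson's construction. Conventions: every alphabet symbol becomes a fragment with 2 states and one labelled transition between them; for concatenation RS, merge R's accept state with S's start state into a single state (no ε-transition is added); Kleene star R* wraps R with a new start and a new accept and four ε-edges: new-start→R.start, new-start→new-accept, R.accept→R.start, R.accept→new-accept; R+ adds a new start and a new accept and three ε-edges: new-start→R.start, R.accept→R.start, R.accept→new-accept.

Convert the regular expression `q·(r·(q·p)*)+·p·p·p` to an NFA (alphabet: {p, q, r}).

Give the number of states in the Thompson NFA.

Building bottom-up:
Each of the 7 symbol leaves contributes a 2-state fragment.
  q·p : 3 states
  (q·p)* : 5 states
  r·(q·p)* : 6 states
  (r·(q·p)*)+ : 8 states
  q·(r·(q·p)*)+·p·p·p : 12 states

12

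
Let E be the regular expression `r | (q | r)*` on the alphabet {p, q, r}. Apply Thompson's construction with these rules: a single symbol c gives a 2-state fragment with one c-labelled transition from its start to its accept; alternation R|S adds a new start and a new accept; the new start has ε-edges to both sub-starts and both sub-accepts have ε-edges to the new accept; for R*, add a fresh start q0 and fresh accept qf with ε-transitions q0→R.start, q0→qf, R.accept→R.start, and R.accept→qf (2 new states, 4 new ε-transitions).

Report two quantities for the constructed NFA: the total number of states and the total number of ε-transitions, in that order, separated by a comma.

12, 12

Per subexpression:
Each of the 3 symbol leaves contributes 2 states and 0 ε-transitions.
  q | r : 6 states, 4 ε-transitions
  (q | r)* : 8 states, 8 ε-transitions
  r | (q | r)* : 12 states, 12 ε-transitions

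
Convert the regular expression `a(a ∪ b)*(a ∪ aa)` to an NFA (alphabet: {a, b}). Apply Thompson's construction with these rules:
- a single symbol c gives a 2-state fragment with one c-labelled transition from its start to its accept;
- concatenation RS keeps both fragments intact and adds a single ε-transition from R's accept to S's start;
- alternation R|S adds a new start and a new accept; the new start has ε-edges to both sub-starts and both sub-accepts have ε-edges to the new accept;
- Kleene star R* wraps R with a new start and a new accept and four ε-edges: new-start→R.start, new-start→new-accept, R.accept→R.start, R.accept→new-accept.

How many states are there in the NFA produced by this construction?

By structural recursion:
Each of the 6 symbol leaves contributes a 2-state fragment.
  a ∪ b : 6 states
  (a ∪ b)* : 8 states
  aa : 4 states
  a ∪ aa : 8 states
  a(a ∪ b)*(a ∪ aa) : 18 states

18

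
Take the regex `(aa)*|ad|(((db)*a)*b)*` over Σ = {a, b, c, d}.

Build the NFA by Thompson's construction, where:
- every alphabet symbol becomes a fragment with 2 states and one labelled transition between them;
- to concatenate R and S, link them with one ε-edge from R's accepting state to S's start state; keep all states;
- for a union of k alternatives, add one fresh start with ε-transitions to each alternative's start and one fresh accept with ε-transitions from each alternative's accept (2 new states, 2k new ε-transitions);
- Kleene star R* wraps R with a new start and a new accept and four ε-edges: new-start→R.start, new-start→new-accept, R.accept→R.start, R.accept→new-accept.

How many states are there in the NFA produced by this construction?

26

Per subexpression:
Each of the 8 symbol leaves contributes a 2-state fragment.
  aa → 4 states
  (aa)* → 6 states
  ad → 4 states
  db → 4 states
  (db)* → 6 states
  (db)*a → 8 states
  ((db)*a)* → 10 states
  ((db)*a)*b → 12 states
  (((db)*a)*b)* → 14 states
  (aa)*|ad|(((db)*a)*b)* → 26 states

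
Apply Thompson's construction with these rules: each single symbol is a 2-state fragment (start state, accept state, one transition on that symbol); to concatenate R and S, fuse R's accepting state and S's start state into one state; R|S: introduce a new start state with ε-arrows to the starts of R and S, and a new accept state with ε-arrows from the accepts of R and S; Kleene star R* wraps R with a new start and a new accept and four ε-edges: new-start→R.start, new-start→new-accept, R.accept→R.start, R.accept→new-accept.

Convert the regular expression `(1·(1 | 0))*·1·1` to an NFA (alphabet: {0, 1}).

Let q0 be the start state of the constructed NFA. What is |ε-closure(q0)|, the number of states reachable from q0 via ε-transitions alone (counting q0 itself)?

3

Compute the ε-closure size of each fragment's start state recursively; a symbol fragment's start has no outgoing ε-edge, so its closure is just itself (size 1).
  1 | 0 → |closure| = 1 + 1 + 1 = 3 (the new accept is not ε-reachable since no branch accepts ε)
  1·(1 | 0) → same as the first factor's closure: |closure| = 1
  (1·(1 | 0))* → the star's fresh start ε-reaches both the body's start and the fresh accept: |closure| = 2 + 1 = 3
  (1·(1 | 0))*·1·1 → the left operand accepts ε, so the closure extends into the next operand (the shared merged state is already counted); |closure| = 3 + (1−1) = 3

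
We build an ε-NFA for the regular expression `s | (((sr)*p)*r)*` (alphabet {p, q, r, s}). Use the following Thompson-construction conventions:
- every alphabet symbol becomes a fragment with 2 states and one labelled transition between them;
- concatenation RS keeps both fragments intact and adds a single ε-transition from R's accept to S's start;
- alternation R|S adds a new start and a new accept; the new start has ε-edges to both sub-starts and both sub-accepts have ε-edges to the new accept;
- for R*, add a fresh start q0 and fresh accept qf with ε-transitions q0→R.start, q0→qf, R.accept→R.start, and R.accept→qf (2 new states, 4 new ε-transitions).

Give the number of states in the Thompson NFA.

18

Bottom-up over the parse tree:
Each of the 5 symbol leaves contributes a 2-state fragment.
  sr — 4 states
  (sr)* — 6 states
  (sr)*p — 8 states
  ((sr)*p)* — 10 states
  ((sr)*p)*r — 12 states
  (((sr)*p)*r)* — 14 states
  s | (((sr)*p)*r)* — 18 states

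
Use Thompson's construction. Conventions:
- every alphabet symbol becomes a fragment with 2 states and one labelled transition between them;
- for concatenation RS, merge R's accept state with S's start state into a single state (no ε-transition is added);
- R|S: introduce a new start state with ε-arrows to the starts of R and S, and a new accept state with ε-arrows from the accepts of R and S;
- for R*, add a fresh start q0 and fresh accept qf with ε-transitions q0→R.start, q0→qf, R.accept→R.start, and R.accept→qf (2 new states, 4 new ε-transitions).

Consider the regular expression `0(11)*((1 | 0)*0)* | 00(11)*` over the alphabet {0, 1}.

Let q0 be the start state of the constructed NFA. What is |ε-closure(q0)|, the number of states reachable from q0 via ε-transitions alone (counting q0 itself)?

Let C(F) = |ε-closure(F.start)| within fragment F, and note whether F accepts ε. Symbol fragments have C = 1 and do not accept ε. Then:
  11 : |ε-closure| equals the left operand's closure size = 1 (its accept is not ε-reachable, so the closure stops there)
  (11)* : new start has ε-edges to the inner start and to the new accept, so |ε-closure| = 2 + 1 = 3
  1 | 0 : |ε-closure| = 1 + 1 + 1 = 3 (the new accept is not ε-reachable since no branch accepts ε)
  (1 | 0)* : the star's fresh start ε-reaches both the body's start and the fresh accept: |ε-closure| = 2 + 3 = 5
  (1 | 0)*0 : |ε-closure| = 5 + (1−1) = 5 (closure spills across the concat boundary because the left factor accepts ε)
  ((1 | 0)*0)* : the star's fresh start ε-reaches both the body's start and the fresh accept: |ε-closure| = 2 + 5 = 7
  0(11)*((1 | 0)*0)* : |ε-closure| equals the left operand's closure size = 1 (its accept is not ε-reachable, so the closure stops there)
  11 : same as the first factor's closure: |ε-closure| = 1
  (11)* : the star's fresh start ε-reaches both the body's start and the fresh accept: |ε-closure| = 2 + 1 = 3
  00(11)* : |ε-closure| equals the left operand's closure size = 1 (its accept is not ε-reachable, so the closure stops there)
  0(11)*((1 | 0)*0)* | 00(11)* : |ε-closure| = 1 + 1 + 1 = 3 (the new accept is not ε-reachable since no branch accepts ε)

3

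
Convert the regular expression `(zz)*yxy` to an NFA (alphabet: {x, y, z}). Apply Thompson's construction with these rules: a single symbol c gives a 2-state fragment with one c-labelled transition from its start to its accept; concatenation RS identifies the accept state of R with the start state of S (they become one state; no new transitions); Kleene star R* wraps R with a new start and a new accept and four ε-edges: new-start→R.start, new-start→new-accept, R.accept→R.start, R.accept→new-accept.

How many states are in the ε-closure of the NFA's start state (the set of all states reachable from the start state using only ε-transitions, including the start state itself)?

3

Compute the ε-closure size of each fragment's start state recursively; a symbol fragment's start has no outgoing ε-edge, so its closure is just itself (size 1).
  zz → |ε-closure| equals the left operand's closure size = 1 (its accept is not ε-reachable, so the closure stops there)
  (zz)* → the star's fresh start ε-reaches both the body's start and the fresh accept: |ε-closure| = 2 + 1 = 3
  (zz)*yxy → |ε-closure| = 3 + (1−1) = 3 (closure spills across the concat boundary because the left factor accepts ε)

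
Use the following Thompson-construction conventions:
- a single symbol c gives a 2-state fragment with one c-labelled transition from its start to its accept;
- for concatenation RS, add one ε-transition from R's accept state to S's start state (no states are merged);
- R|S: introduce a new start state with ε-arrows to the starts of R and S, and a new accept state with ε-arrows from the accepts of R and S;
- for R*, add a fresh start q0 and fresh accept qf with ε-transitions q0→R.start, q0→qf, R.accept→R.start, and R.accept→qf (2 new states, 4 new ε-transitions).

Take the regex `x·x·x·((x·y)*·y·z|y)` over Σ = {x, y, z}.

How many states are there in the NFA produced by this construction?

Recursing over subexpressions:
Each of the 8 symbol leaves contributes a 2-state fragment.
  x·y : 4 states
  (x·y)* : 6 states
  (x·y)*·y·z : 10 states
  (x·y)*·y·z|y : 14 states
  x·x·x·((x·y)*·y·z|y) : 20 states

20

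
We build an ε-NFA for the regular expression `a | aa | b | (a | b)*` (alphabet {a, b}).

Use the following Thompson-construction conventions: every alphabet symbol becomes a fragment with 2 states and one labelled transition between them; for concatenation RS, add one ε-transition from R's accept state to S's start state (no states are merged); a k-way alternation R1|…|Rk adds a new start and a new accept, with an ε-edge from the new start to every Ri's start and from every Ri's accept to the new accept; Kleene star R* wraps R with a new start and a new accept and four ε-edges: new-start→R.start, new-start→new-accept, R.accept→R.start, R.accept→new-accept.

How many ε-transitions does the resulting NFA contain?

17

Building bottom-up:
Each of the 6 symbol leaves contributes 0 ε-transitions.
  aa = 1 ε-transition
  a | b = 4 ε-transitions
  (a | b)* = 8 ε-transitions
  a | aa | b | (a | b)* = 17 ε-transitions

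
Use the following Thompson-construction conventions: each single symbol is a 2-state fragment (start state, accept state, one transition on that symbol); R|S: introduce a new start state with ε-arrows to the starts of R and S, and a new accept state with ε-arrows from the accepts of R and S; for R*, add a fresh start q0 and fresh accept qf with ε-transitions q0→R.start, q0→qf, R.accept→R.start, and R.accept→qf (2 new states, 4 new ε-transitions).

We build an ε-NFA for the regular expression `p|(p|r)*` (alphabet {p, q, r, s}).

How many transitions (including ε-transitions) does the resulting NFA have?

15

Bottom-up over the parse tree:
Each of the 3 symbol leaves contributes 1 transition (1 symbol, 0 ε).
  p|r — 6 transitions (2 symbol, 4 ε)
  (p|r)* — 10 transitions (2 symbol, 8 ε)
  p|(p|r)* — 15 transitions (3 symbol, 12 ε)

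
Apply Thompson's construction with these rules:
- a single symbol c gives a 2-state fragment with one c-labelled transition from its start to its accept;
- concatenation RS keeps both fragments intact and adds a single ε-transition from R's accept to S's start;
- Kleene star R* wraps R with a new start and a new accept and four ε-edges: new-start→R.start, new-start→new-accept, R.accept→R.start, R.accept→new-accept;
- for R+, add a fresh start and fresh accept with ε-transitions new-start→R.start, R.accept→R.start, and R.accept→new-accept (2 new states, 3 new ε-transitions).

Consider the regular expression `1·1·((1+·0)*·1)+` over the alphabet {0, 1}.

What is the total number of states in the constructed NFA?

16

Recursing over subexpressions:
Each of the 5 symbol leaves contributes a 2-state fragment.
  1+ — 4 states
  1+·0 — 6 states
  (1+·0)* — 8 states
  (1+·0)*·1 — 10 states
  ((1+·0)*·1)+ — 12 states
  1·1·((1+·0)*·1)+ — 16 states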